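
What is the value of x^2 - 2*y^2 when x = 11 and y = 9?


x^2 - d*y^2
= 11^2 - 2*9^2
= 121 - 162
= -41

-41


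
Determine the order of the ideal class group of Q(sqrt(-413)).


K = Q(sqrt(-413)). d mod 4 = 3, so D = disc(K) = 4d = -1652
h(K) equals the number of primitive reduced positive-definite forms (a, b, c) = a*x^2 + b*x*y + c*y^2 with b^2 - 4ac = D,
where reduced means |b| <= a <= c, with b >= 0 whenever |b| = a or a = c, and primitive means gcd(a, b, c) = 1.
Reduced forces 3a^2 <= |D| = 1652, so 1 <= a <= 23; b must have the parity of D, and c = (b^2 - D)/(4a) must be an integer >= a.
Enumerate a = 1..23, b in [-a, a]:
  a=1: (1, 0, 413)  [1]
  a=2: (2, 2, 207)  [1]
  a=3: (3, -2, 138), (3, 2, 138)  [2]
  a=4..5: none
  a=6: (6, -2, 69), (6, 2, 69)  [2]
  a=7: (7, 0, 59)  [1]
  a=8: none
  a=9: (9, -2, 46), (9, 2, 46)  [2]
  a=10: none
  a=11: (11, -8, 39), (11, 8, 39)  [2]
  a=12: none
  a=13: (13, -8, 33), (13, 8, 33)  [2]
  a=14: (14, 14, 33)  [1]
  a=15..17: none
  a=18: (18, -2, 23), (18, 2, 23)  [2]
  a=19: (19, -18, 26), (19, 18, 26)  [2]
  a=20: none
  a=21: (21, -14, 22), (21, 14, 22)  [2]
  a=22..23: none
Total reduced forms: 1 + 1 + 2 + 2 + 1 + 2 + 2 + 2 + 1 + 2 + 2 + 2 = 20
h = 20

20


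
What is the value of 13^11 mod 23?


p = 23 is prime and the exponent is (p-1)/2 = 11, so by Euler's criterion 13^11 = (13/23) = +1 or -1 mod 23.
Compute by square-and-multiply:
  11 = 8 + 2 + 1 (binary 1011)
  Repeated squaring mod 23: 13^1 = 13, 13^2 = 8, 13^4 = 18, 13^8 = 2
  13^11 = 13^8 * 13^2 * 13^1 = 2 * 8 * 13 mod 23
    2 * 8 = 16 = 16 mod 23
    16 * 13 = 208 = 1 mod 23
  13^11 = 1 mod 23
Result 1: 13 is a quadratic residue mod 23.
13^11 mod 23 = 1

1


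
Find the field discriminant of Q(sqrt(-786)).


For K = Q(sqrt(d)) with d squarefree: disc(K) = d if d = 1 mod 4, and disc(K) = 4d if d = 2 or 3 mod 4.
Here d = -786, and d mod 4 = 2.
d = 2 mod 4, not 1 (O_K = Z[sqrt(d)]), so disc(K) = 4d = 4 * (-786) = -3144

-3144


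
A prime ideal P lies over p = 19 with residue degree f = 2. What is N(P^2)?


N(P^a) = p^(a*f)
= 19^(2*2)
= 19^4
= 130321

130321


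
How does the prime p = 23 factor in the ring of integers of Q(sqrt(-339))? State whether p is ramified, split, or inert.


K = Q(sqrt(-339)). Since d mod 4 = 1, disc(K) = -339.
Check p | disc: -339 mod 23 = 6.
p does not divide disc. Compute Legendre symbol (d/p):
6^((23-1)/2) mod 23 = 1
(d/p) = 1, so p splits: (p) = P*P' with e=1, f=1, g=2.
Therefore p is split.

split


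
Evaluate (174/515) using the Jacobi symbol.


Compute (174/515) via quadratic reciprocity:
  pull out 2: (2/515) = -1  (since 515 mod 8 = 3)
  reciprocity: (87/515) -> -(515/87)
  reduce: (80/87)
  pull out 2: (2/87) = +1  (since 87 mod 8 = 7)
  pull out 2: (2/87) = +1  (since 87 mod 8 = 7)
  pull out 2: (2/87) = +1  (since 87 mod 8 = 7)
  pull out 2: (2/87) = +1  (since 87 mod 8 = 7)
  reciprocity: (5/87) -> +(87/5)
  reduce: (2/5)
  pull out 2: (2/5) = -1  (since 5 mod 8 = 5)
  (1/5) = 1
Product of signs = -1

-1


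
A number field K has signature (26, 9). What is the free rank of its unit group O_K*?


By Dirichlet's unit theorem:
rank = r1 + r2 - 1
= 26 + 9 - 1
= 34

34


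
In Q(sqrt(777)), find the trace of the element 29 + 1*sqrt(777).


Tr(a + b*sqrt(d)) = (a + b*sqrt(d)) + (a - b*sqrt(d)) = 2a
= 2 * (29)
= 58

58


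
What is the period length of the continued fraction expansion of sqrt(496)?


Run the CF algorithm for sqrt(496).
a_0 = floor(sqrt(496)) = 22; set m_0=0, q_0=1.
Recurrence: m' = q*a - m,  q' = (d - m'^2)/q,  a' = floor((a_0 + m')/q').
  step 1: m=22, q=12, a=3
  step 2: m=14, q=25, a=1
  step 3: m=11, q=15, a=2
  step 4: m=19, q=9, a=4
  step 5: m=17, q=23, a=1
  step 6: m=6, q=20, a=1
  step 7: m=14, q=15, a=2
  step 8: m=16, q=16, a=2
  step 9: m=16, q=15, a=2
  step 10: m=14, q=20, a=1
  step 11: m=6, q=23, a=1
  step 12: m=17, q=9, a=4
  step 13: m=19, q=15, a=2
  step 14: m=11, q=25, a=1
  step 15: m=14, q=12, a=3
  step 16: m=22, q=1, a=44
a_16 = 2*a_0 = 44, so the period closes here.
sqrt(496) = [22; 3, 1, 2, 4, 1, 1, 2, 2, 2, 1, 1, 4, 2, 1, 3, 44]
Period length = 16

16


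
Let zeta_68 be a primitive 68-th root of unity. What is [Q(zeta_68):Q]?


The degree equals Euler's totient phi(68).
68 = 2^2 * 17
phi(68) = 32

32


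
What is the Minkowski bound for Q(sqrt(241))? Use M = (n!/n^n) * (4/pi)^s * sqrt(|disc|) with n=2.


d = 241, d mod 4 = 1, so disc(K) = d = 241; |disc(K)| = 241
Real quadratic field, so n = 2, s = r2 = 0, r1 = 2
M = (n!/n^n) * (4/pi)^s * sqrt(|disc(K)|) = (2!/2^2) * (4/pi)^0 * sqrt(241)
= 0.5 * 1.000000 * 15.524175
= 7.7621

7.7621


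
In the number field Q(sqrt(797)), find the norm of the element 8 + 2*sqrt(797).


N(a + b*sqrt(d)) = a^2 - d*b^2
= (8)^2 - (797)*(2)^2
= 64 - 3188
= -3124

-3124


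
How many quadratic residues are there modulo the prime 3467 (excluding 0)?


For prime p, the number of non-zero quadratic residues is (p-1)/2.
= (3467-1)/2
= 1733

1733


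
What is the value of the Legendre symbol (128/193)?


p = 193 is prime, so compute (128/193) with the reciprocity algorithm (Jacobi-symbol steps: pull out 2s via (2/n), flip via reciprocity, reduce):
  pull out 2: (2/193) = +1  (since 193 mod 8 = 1)
  pull out 2: (2/193) = +1  (since 193 mod 8 = 1)
  pull out 2: (2/193) = +1  (since 193 mod 8 = 1)
  pull out 2: (2/193) = +1  (since 193 mod 8 = 1)
  pull out 2: (2/193) = +1  (since 193 mod 8 = 1)
  pull out 2: (2/193) = +1  (since 193 mod 8 = 1)
  pull out 2: (2/193) = +1  (since 193 mod 8 = 1)
  (1/193) = 1
Product of signs = 1
(128/193) = 1

1


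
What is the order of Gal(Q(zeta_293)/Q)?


|Gal(Q(zeta_293)/Q)| = phi(293)
= 292

292


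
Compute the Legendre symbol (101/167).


p = 167 is prime, so compute (101/167) with the reciprocity algorithm (Jacobi-symbol steps: pull out 2s via (2/n), flip via reciprocity, reduce):
  reciprocity: (101/167) -> +(167/101)
  reduce: (66/101)
  pull out 2: (2/101) = -1  (since 101 mod 8 = 5)
  reciprocity: (33/101) -> +(101/33)
  reduce: (2/33)
  pull out 2: (2/33) = +1  (since 33 mod 8 = 1)
  (1/33) = 1
Product of signs = -1
(101/167) = -1

-1


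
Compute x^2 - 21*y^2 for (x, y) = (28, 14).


x^2 - d*y^2
= 28^2 - 21*14^2
= 784 - 4116
= -3332

-3332


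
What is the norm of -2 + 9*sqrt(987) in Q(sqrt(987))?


N(a + b*sqrt(d)) = a^2 - d*b^2
= (-2)^2 - (987)*(9)^2
= 4 - 79947
= -79943

-79943


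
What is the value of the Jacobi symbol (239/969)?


Compute (239/969) via quadratic reciprocity:
  reciprocity: (239/969) -> +(969/239)
  reduce: (13/239)
  reciprocity: (13/239) -> +(239/13)
  reduce: (5/13)
  reciprocity: (5/13) -> +(13/5)
  reduce: (3/5)
  reciprocity: (3/5) -> +(5/3)
  reduce: (2/3)
  pull out 2: (2/3) = -1  (since 3 mod 8 = 3)
  (1/3) = 1
Product of signs = -1

-1


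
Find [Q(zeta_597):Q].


The degree equals Euler's totient phi(597).
597 = 3 * 199
phi(597) = 396

396


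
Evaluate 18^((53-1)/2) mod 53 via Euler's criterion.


p = 53 is prime and the exponent is (p-1)/2 = 26, so by Euler's criterion 18^26 = (18/53) = +1 or -1 mod 53.
Compute by square-and-multiply:
  26 = 16 + 8 + 2 (binary 11010)
  Repeated squaring mod 53: 18^1 = 18, 18^2 = 6, 18^4 = 36, 18^8 = 24, 18^16 = 46
  18^26 = 18^16 * 18^8 * 18^2 = 46 * 24 * 6 mod 53
    46 * 24 = 1104 = 44 mod 53
    44 * 6 = 264 = 52 mod 53
  18^26 = 52 mod 53
Result 52 = p - 1 = -1 mod 53: 18 is a quadratic non-residue mod 53. As a residue in [0, p-1] the value is 52.
18^26 mod 53 = 52

52


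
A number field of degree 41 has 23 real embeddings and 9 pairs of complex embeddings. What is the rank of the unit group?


By Dirichlet's unit theorem:
rank = r1 + r2 - 1
= 23 + 9 - 1
= 31

31


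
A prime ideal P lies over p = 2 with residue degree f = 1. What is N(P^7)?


N(P^a) = p^(a*f)
= 2^(7*1)
= 2^7
= 128

128


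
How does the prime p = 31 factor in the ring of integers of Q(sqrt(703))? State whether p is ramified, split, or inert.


K = Q(sqrt(703)). Since d mod 4 = 3, disc(K) = 2812.
Check p | disc: 2812 mod 31 = 22.
p does not divide disc. Compute Legendre symbol (d/p):
21^((31-1)/2) mod 31 = -1
(d/p) = -1, so p is inert: (p) stays prime with e=1, f=2, g=1.
Therefore p is inert.

inert


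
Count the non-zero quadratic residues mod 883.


For prime p, the number of non-zero quadratic residues is (p-1)/2.
= (883-1)/2
= 441

441


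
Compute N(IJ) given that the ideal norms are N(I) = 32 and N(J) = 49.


N(IJ) = N(I) * N(J)
= 32 * 49
= 1568

1568


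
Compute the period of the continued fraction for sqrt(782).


Run the CF algorithm for sqrt(782).
a_0 = floor(sqrt(782)) = 27; set m_0=0, q_0=1.
Recurrence: m' = q*a - m,  q' = (d - m'^2)/q,  a' = floor((a_0 + m')/q').
  step 1: m=27, q=53, a=1
  step 2: m=26, q=2, a=26
  step 3: m=26, q=53, a=1
  step 4: m=27, q=1, a=54
a_4 = 2*a_0 = 54, so the period closes here.
sqrt(782) = [27; 1, 26, 1, 54]
Period length = 4

4


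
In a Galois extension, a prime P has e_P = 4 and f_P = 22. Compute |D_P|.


|D_P| = e * f
= 4 * 22
= 88

88


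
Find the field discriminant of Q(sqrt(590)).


For K = Q(sqrt(d)) with d squarefree: disc(K) = d if d = 1 mod 4, and disc(K) = 4d if d = 2 or 3 mod 4.
Here d = 590, and d mod 4 = 2.
d = 2 mod 4, not 1 (O_K = Z[sqrt(d)]), so disc(K) = 4d = 4 * (590) = 2360

2360


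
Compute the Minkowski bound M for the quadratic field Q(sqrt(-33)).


d = -33, d mod 4 = 3, so disc(K) = 4d = -132; |disc(K)| = 132
Imaginary quadratic field, so n = 2, s = r2 = 1, r1 = 0
M = (n!/n^n) * (4/pi)^s * sqrt(|disc(K)|) = (2!/2^2) * (4/pi)^1 * sqrt(132)
= 0.5 * 1.273240 * 11.489125
= 7.3142

7.3142


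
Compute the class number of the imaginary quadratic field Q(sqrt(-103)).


K = Q(sqrt(-103)). d mod 4 = 1, so D = disc(K) = d = -103
h(K) equals the number of primitive reduced positive-definite forms (a, b, c) = a*x^2 + b*x*y + c*y^2 with b^2 - 4ac = D,
where reduced means |b| <= a <= c, with b >= 0 whenever |b| = a or a = c, and primitive means gcd(a, b, c) = 1.
Reduced forces 3a^2 <= |D| = 103, so 1 <= a <= 5; b must have the parity of D, and c = (b^2 - D)/(4a) must be an integer >= a.
Enumerate a = 1..5, b in [-a, a]:
  a=1: (1, 1, 26)  [1]
  a=2: (2, -1, 13), (2, 1, 13)  [2]
  a=3: none
  a=4: (4, -3, 7), (4, 3, 7)  [2]
  a=5: none
Total reduced forms: 1 + 2 + 2 = 5
h = 5

5


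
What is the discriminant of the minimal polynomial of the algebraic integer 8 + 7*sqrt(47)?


The element 8 + 7*sqrt(47) has minimal polynomial:
x^2 - 16*x - 2239
Discriminant = (-16)^2 - 4*(-2239)
= 256 + 8956
= 9212

9212


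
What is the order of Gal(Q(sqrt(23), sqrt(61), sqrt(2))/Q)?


The 3 square roots of distinct primes are multiplicatively independent over Q,
so [K:Q] = 2^3 and Gal(K/Q) is isomorphic to (Z/2Z)^3.
|Gal| = 2^3 = 8

8


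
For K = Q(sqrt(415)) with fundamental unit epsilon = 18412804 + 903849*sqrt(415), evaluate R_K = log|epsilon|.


epsilon = 18412804 + 903849*sqrt(415)
= 3.6826e+07
R = ln(3.6826e+07)
= 17.4217

17.4217


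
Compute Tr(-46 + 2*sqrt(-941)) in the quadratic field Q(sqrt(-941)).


Tr(a + b*sqrt(d)) = (a + b*sqrt(d)) + (a - b*sqrt(d)) = 2a
= 2 * (-46)
= -92

-92


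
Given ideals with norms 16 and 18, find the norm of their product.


N(IJ) = N(I) * N(J)
= 16 * 18
= 288

288


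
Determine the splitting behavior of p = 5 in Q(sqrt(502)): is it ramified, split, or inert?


K = Q(sqrt(502)). Since d mod 4 = 2, disc(K) = 2008.
Check p | disc: 2008 mod 5 = 3.
p does not divide disc. Compute Legendre symbol (d/p):
2^((5-1)/2) mod 5 = -1
(d/p) = -1, so p is inert: (p) stays prime with e=1, f=2, g=1.
Therefore p is inert.

inert


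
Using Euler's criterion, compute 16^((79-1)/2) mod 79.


p = 79 is prime and the exponent is (p-1)/2 = 39, so by Euler's criterion 16^39 = (16/79) = +1 or -1 mod 79.
Compute by square-and-multiply:
  39 = 32 + 4 + 2 + 1 (binary 100111)
  Repeated squaring mod 79: 16^1 = 16, 16^2 = 19, 16^4 = 45, 16^8 = 50, 16^16 = 51, 16^32 = 73
  16^39 = 16^32 * 16^4 * 16^2 * 16^1 = 73 * 45 * 19 * 16 mod 79
    73 * 45 = 3285 = 46 mod 79
    46 * 19 = 874 = 5 mod 79
    5 * 16 = 80 = 1 mod 79
  16^39 = 1 mod 79
Result 1: 16 is a quadratic residue mod 79.
16^39 mod 79 = 1

1


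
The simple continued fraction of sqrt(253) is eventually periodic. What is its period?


Run the CF algorithm for sqrt(253).
a_0 = floor(sqrt(253)) = 15; set m_0=0, q_0=1.
Recurrence: m' = q*a - m,  q' = (d - m'^2)/q,  a' = floor((a_0 + m')/q').
  step 1: m=15, q=28, a=1
  step 2: m=13, q=3, a=9
  step 3: m=14, q=19, a=1
  step 4: m=5, q=12, a=1
  step 5: m=7, q=17, a=1
  step 6: m=10, q=9, a=2
  step 7: m=8, q=21, a=1
  step 8: m=13, q=4, a=7
  step 9: m=15, q=7, a=4
  step 10: m=13, q=12, a=2
  step 11: m=11, q=11, a=2
  step 12: m=11, q=12, a=2
  step 13: m=13, q=7, a=4
  step 14: m=15, q=4, a=7
  step 15: m=13, q=21, a=1
  step 16: m=8, q=9, a=2
  step 17: m=10, q=17, a=1
  step 18: m=7, q=12, a=1
  step 19: m=5, q=19, a=1
  step 20: m=14, q=3, a=9
  step 21: m=13, q=28, a=1
  step 22: m=15, q=1, a=30
a_22 = 2*a_0 = 30, so the period closes here.
sqrt(253) = [15; 1, 9, 1, 1, 1, 2, 1, 7, 4, 2, 2, 2, 4, 7, 1, 2, 1, 1, 1, 9, 1, 30]
Period length = 22

22


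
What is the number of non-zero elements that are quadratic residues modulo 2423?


For prime p, the number of non-zero quadratic residues is (p-1)/2.
= (2423-1)/2
= 1211

1211


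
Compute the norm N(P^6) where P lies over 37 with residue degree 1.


N(P^a) = p^(a*f)
= 37^(6*1)
= 37^6
= 2565726409

2565726409


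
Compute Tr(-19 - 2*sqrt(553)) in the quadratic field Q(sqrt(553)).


Tr(a + b*sqrt(d)) = (a + b*sqrt(d)) + (a - b*sqrt(d)) = 2a
= 2 * (-19)
= -38

-38


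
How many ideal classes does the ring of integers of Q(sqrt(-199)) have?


K = Q(sqrt(-199)). d mod 4 = 1, so D = disc(K) = d = -199
h(K) equals the number of primitive reduced positive-definite forms (a, b, c) = a*x^2 + b*x*y + c*y^2 with b^2 - 4ac = D,
where reduced means |b| <= a <= c, with b >= 0 whenever |b| = a or a = c, and primitive means gcd(a, b, c) = 1.
Reduced forces 3a^2 <= |D| = 199, so 1 <= a <= 8; b must have the parity of D, and c = (b^2 - D)/(4a) must be an integer >= a.
Enumerate a = 1..8, b in [-a, a]:
  a=1: (1, 1, 50)  [1]
  a=2: (2, -1, 25), (2, 1, 25)  [2]
  a=3: none
  a=4: (4, -3, 13), (4, 3, 13)  [2]
  a=5: (5, -1, 10), (5, 1, 10)  [2]
  a=6: none
  a=7: (7, -5, 8), (7, 5, 8)  [2]
  a=8: none
Total reduced forms: 1 + 2 + 2 + 2 + 2 = 9
h = 9

9


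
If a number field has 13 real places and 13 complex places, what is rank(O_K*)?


By Dirichlet's unit theorem:
rank = r1 + r2 - 1
= 13 + 13 - 1
= 25

25


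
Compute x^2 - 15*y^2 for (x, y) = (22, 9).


x^2 - d*y^2
= 22^2 - 15*9^2
= 484 - 1215
= -731

-731


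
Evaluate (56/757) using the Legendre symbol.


p = 757 is prime, so compute (56/757) with the reciprocity algorithm (Jacobi-symbol steps: pull out 2s via (2/n), flip via reciprocity, reduce):
  pull out 2: (2/757) = -1  (since 757 mod 8 = 5)
  pull out 2: (2/757) = -1  (since 757 mod 8 = 5)
  pull out 2: (2/757) = -1  (since 757 mod 8 = 5)
  reciprocity: (7/757) -> +(757/7)
  reduce: (1/7)
  (1/7) = 1
Product of signs = -1
(56/757) = -1

-1


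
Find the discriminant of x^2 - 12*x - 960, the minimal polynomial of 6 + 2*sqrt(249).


The element 6 + 2*sqrt(249) has minimal polynomial:
x^2 - 12*x - 960
Discriminant = (-12)^2 - 4*(-960)
= 144 + 3840
= 3984

3984


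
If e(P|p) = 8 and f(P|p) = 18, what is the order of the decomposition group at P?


|D_P| = e * f
= 8 * 18
= 144

144


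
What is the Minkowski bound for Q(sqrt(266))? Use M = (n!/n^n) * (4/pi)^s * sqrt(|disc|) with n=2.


d = 266, d mod 4 = 2, so disc(K) = 4d = 1064; |disc(K)| = 1064
Real quadratic field, so n = 2, s = r2 = 0, r1 = 2
M = (n!/n^n) * (4/pi)^s * sqrt(|disc(K)|) = (2!/2^2) * (4/pi)^0 * sqrt(1064)
= 0.5 * 1.000000 * 32.619013
= 16.3095

16.3095


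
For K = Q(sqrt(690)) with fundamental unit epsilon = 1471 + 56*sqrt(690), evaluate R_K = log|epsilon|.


epsilon = 1471 + 56*sqrt(690)
= 2941.9997
R = ln(2941.9997)
= 7.9868

7.9868


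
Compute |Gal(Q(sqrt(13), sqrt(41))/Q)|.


The 2 square roots of distinct primes are multiplicatively independent over Q,
so [K:Q] = 2^2 and Gal(K/Q) is isomorphic to (Z/2Z)^2.
|Gal| = 2^2 = 4

4


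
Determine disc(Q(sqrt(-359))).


For K = Q(sqrt(d)) with d squarefree: disc(K) = d if d = 1 mod 4, and disc(K) = 4d if d = 2 or 3 mod 4.
Here d = -359, and d mod 4 = 1.
d = 1 mod 4 (O_K = Z[(1+sqrt(d))/2]), so disc(K) = d = -359

-359


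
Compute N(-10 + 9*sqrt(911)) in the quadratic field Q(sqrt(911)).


N(a + b*sqrt(d)) = a^2 - d*b^2
= (-10)^2 - (911)*(9)^2
= 100 - 73791
= -73691

-73691


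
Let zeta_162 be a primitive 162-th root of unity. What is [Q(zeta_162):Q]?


The degree equals Euler's totient phi(162).
162 = 2 * 3^4
phi(162) = 54

54


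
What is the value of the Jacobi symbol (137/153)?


Compute (137/153) via quadratic reciprocity:
  reciprocity: (137/153) -> +(153/137)
  reduce: (16/137)
  pull out 2: (2/137) = +1  (since 137 mod 8 = 1)
  pull out 2: (2/137) = +1  (since 137 mod 8 = 1)
  pull out 2: (2/137) = +1  (since 137 mod 8 = 1)
  pull out 2: (2/137) = +1  (since 137 mod 8 = 1)
  (1/137) = 1
Product of signs = 1

1


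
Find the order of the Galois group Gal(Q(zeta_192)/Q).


|Gal(Q(zeta_192)/Q)| = phi(192)
= 64

64


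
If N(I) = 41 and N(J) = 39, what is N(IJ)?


N(IJ) = N(I) * N(J)
= 41 * 39
= 1599

1599


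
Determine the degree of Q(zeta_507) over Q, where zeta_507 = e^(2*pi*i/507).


The degree equals Euler's totient phi(507).
507 = 3 * 13^2
phi(507) = 312

312


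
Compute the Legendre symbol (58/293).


p = 293 is prime, so compute (58/293) with the reciprocity algorithm (Jacobi-symbol steps: pull out 2s via (2/n), flip via reciprocity, reduce):
  pull out 2: (2/293) = -1  (since 293 mod 8 = 5)
  reciprocity: (29/293) -> +(293/29)
  reduce: (3/29)
  reciprocity: (3/29) -> +(29/3)
  reduce: (2/3)
  pull out 2: (2/3) = -1  (since 3 mod 8 = 3)
  (1/3) = 1
Product of signs = 1
(58/293) = 1

1


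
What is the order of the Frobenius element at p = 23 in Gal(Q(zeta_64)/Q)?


The Frobenius at p in Gal(Q(zeta_n)/Q) = (Z/nZ)* is the class of p, so its order is ord_64(23), the smallest k >= 1 with 23^k = 1 mod 64.
n = 64 = 2^6, phi(64) = 32; the order divides phi(n).
Divisors of 32: 1, 2, 4, 8, 16, 32
Repeated squaring mod 64: 23^1 = 23, 23^2 = 17, 23^4 = 33, 23^8 = 1, 23^16 = 1, 23^32 = 1
Test divisors in increasing order:
  k=1: 23^1 = 23 mod 64
  k=2: 23^2 = 17 mod 64
  k=4: 23^4 = 33 mod 64
  k=8: 23^8 = 1 mod 64  <- first divisor giving 1
Order = 8

8


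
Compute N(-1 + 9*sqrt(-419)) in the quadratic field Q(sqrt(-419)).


N(a + b*sqrt(d)) = a^2 - d*b^2
= (-1)^2 - (-419)*(9)^2
= 1 + 33939
= 33940

33940


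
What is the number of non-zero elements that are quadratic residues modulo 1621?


For prime p, the number of non-zero quadratic residues is (p-1)/2.
= (1621-1)/2
= 810

810


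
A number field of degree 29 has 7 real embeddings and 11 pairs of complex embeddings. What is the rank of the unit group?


By Dirichlet's unit theorem:
rank = r1 + r2 - 1
= 7 + 11 - 1
= 17

17


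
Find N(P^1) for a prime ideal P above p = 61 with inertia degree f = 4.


N(P^a) = p^(a*f)
= 61^(1*4)
= 61^4
= 13845841

13845841


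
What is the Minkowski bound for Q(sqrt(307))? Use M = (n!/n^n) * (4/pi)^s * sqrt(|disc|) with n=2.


d = 307, d mod 4 = 3, so disc(K) = 4d = 1228; |disc(K)| = 1228
Real quadratic field, so n = 2, s = r2 = 0, r1 = 2
M = (n!/n^n) * (4/pi)^s * sqrt(|disc(K)|) = (2!/2^2) * (4/pi)^0 * sqrt(1228)
= 0.5 * 1.000000 * 35.042831
= 17.5214

17.5214


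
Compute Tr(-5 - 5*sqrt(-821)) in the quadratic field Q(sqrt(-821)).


Tr(a + b*sqrt(d)) = (a + b*sqrt(d)) + (a - b*sqrt(d)) = 2a
= 2 * (-5)
= -10

-10


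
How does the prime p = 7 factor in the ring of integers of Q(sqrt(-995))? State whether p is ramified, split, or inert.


K = Q(sqrt(-995)). Since d mod 4 = 1, disc(K) = -995.
Check p | disc: -995 mod 7 = 6.
p does not divide disc. Compute Legendre symbol (d/p):
6^((7-1)/2) mod 7 = -1
(d/p) = -1, so p is inert: (p) stays prime with e=1, f=2, g=1.
Therefore p is inert.

inert


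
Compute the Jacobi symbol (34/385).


Compute (34/385) via quadratic reciprocity:
  pull out 2: (2/385) = +1  (since 385 mod 8 = 1)
  reciprocity: (17/385) -> +(385/17)
  reduce: (11/17)
  reciprocity: (11/17) -> +(17/11)
  reduce: (6/11)
  pull out 2: (2/11) = -1  (since 11 mod 8 = 3)
  reciprocity: (3/11) -> -(11/3)
  reduce: (2/3)
  pull out 2: (2/3) = -1  (since 3 mod 8 = 3)
  (1/3) = 1
Product of signs = -1

-1


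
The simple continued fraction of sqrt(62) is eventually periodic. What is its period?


Run the CF algorithm for sqrt(62).
a_0 = floor(sqrt(62)) = 7; set m_0=0, q_0=1.
Recurrence: m' = q*a - m,  q' = (d - m'^2)/q,  a' = floor((a_0 + m')/q').
  step 1: m=7, q=13, a=1
  step 2: m=6, q=2, a=6
  step 3: m=6, q=13, a=1
  step 4: m=7, q=1, a=14
a_4 = 2*a_0 = 14, so the period closes here.
sqrt(62) = [7; 1, 6, 1, 14]
Period length = 4

4


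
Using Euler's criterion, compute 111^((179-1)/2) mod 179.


p = 179 is prime and the exponent is (p-1)/2 = 89, so by Euler's criterion 111^89 = (111/179) = +1 or -1 mod 179.
Compute by square-and-multiply:
  89 = 64 + 16 + 8 + 1 (binary 1011001)
  Repeated squaring mod 179: 111^1 = 111, 111^2 = 149, 111^4 = 5, 111^8 = 25, 111^16 = 88, 111^32 = 47, 111^64 = 61
  111^89 = 111^64 * 111^16 * 111^8 * 111^1 = 61 * 88 * 25 * 111 mod 179
    61 * 88 = 5368 = 177 mod 179
    177 * 25 = 4425 = 129 mod 179
    129 * 111 = 14319 = 178 mod 179
  111^89 = 178 mod 179
Result 178 = p - 1 = -1 mod 179: 111 is a quadratic non-residue mod 179. As a residue in [0, p-1] the value is 178.
111^89 mod 179 = 178

178


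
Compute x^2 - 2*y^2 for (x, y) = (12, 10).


x^2 - d*y^2
= 12^2 - 2*10^2
= 144 - 200
= -56

-56


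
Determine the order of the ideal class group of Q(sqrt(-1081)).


K = Q(sqrt(-1081)). d mod 4 = 3, so D = disc(K) = 4d = -4324
h(K) equals the number of primitive reduced positive-definite forms (a, b, c) = a*x^2 + b*x*y + c*y^2 with b^2 - 4ac = D,
where reduced means |b| <= a <= c, with b >= 0 whenever |b| = a or a = c, and primitive means gcd(a, b, c) = 1.
Reduced forces 3a^2 <= |D| = 4324, so 1 <= a <= 37; b must have the parity of D, and c = (b^2 - D)/(4a) must be an integer >= a.
Enumerate a = 1..37, b in [-a, a]:
  a=1: (1, 0, 1081)  [1]
  a=2: (2, 2, 541)  [1]
  a=3..4: none
  a=5: (5, -4, 217), (5, 4, 217)  [2]
  a=6: none
  a=7: (7, -4, 155), (7, 4, 155)  [2]
  a=8..9: none
  a=10: (10, -6, 109), (10, 6, 109)  [2]
  a=11..13: none
  a=14: (14, -10, 79), (14, 10, 79)  [2]
  a=15..22: none
  a=23: (23, 0, 47)  [1]
  a=24: none
  a=25: (25, -24, 49), (25, 24, 49)  [2]
  a=26..30: none
  a=31: (31, -4, 35), (31, 4, 35)  [2]
  a=32..34: none
  a=35: (35, 24, 35)  [1]
  a=36..37: none
Total reduced forms: 1 + 1 + 2 + 2 + 2 + 2 + 1 + 2 + 2 + 1 = 16
h = 16

16


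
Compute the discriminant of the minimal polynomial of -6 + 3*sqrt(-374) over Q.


The element -6 + 3*sqrt(-374) has minimal polynomial:
x^2 + 12*x + 3402
Discriminant = (12)^2 - 4*(3402)
= 144 - 13608
= -13464

-13464


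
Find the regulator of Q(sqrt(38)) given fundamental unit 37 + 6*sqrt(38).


epsilon = 37 + 6*sqrt(38)
= 73.9865
R = ln(73.9865)
= 4.3039

4.3039


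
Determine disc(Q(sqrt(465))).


For K = Q(sqrt(d)) with d squarefree: disc(K) = d if d = 1 mod 4, and disc(K) = 4d if d = 2 or 3 mod 4.
Here d = 465, and d mod 4 = 1.
d = 1 mod 4 (O_K = Z[(1+sqrt(d))/2]), so disc(K) = d = 465

465


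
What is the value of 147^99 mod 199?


p = 199 is prime and the exponent is (p-1)/2 = 99, so by Euler's criterion 147^99 = (147/199) = +1 or -1 mod 199.
Compute by square-and-multiply:
  99 = 64 + 32 + 2 + 1 (binary 1100011)
  Repeated squaring mod 199: 147^1 = 147, 147^2 = 117, 147^4 = 157, 147^8 = 172, 147^16 = 132, 147^32 = 111, 147^64 = 182
  147^99 = 147^64 * 147^32 * 147^2 * 147^1 = 182 * 111 * 117 * 147 mod 199
    182 * 111 = 20202 = 103 mod 199
    103 * 117 = 12051 = 111 mod 199
    111 * 147 = 16317 = 198 mod 199
  147^99 = 198 mod 199
Result 198 = p - 1 = -1 mod 199: 147 is a quadratic non-residue mod 199. As a residue in [0, p-1] the value is 198.
147^99 mod 199 = 198

198


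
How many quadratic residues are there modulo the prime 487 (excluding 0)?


For prime p, the number of non-zero quadratic residues is (p-1)/2.
= (487-1)/2
= 243

243


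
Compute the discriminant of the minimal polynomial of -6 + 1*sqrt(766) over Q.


The element -6 + 1*sqrt(766) has minimal polynomial:
x^2 + 12*x - 730
Discriminant = (12)^2 - 4*(-730)
= 144 + 2920
= 3064

3064


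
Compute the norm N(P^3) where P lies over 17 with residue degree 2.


N(P^a) = p^(a*f)
= 17^(3*2)
= 17^6
= 24137569

24137569


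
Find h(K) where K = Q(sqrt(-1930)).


K = Q(sqrt(-1930)). d mod 4 = 2, so D = disc(K) = 4d = -7720
h(K) equals the number of primitive reduced positive-definite forms (a, b, c) = a*x^2 + b*x*y + c*y^2 with b^2 - 4ac = D,
where reduced means |b| <= a <= c, with b >= 0 whenever |b| = a or a = c, and primitive means gcd(a, b, c) = 1.
Reduced forces 3a^2 <= |D| = 7720, so 1 <= a <= 50; b must have the parity of D, and c = (b^2 - D)/(4a) must be an integer >= a.
Enumerate a = 1..50, b in [-a, a]:
  a=1: (1, 0, 1930)  [1]
  a=2: (2, 0, 965)  [1]
  a=3..4: none
  a=5: (5, 0, 386)  [1]
  a=6: none
  a=7: (7, -6, 277), (7, 6, 277)  [2]
  a=8..9: none
  a=10: (10, 0, 193)  [1]
  a=11..13: none
  a=14: (14, -8, 139), (14, 8, 139)  [2]
  a=15..16: none
  a=17: (17, -10, 115), (17, 10, 115)  [2]
  a=18..22: none
  a=23: (23, -10, 85), (23, 10, 85)  [2]
  a=24..28: none
  a=29: (29, -20, 70), (29, 20, 70)  [2]
  a=30..33: none
  a=34: (34, -24, 61), (34, 24, 61)  [2]
  a=35: (35, -20, 58), (35, 20, 58)  [2]
  a=36..45: none
  a=46: (46, -36, 49), (46, 36, 49)  [2]
  a=47..50: none
Total reduced forms: 1 + 1 + 1 + 2 + 1 + 2 + 2 + 2 + 2 + 2 + 2 + 2 = 20
h = 20

20


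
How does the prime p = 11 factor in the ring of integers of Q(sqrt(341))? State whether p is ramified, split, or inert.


K = Q(sqrt(341)). Since d mod 4 = 1, disc(K) = 341.
Check p | disc: 341 mod 11 = 0.
p divides disc, so p ramifies: (p) = P^2 with e=2, f=1, g=1.
Therefore p is ramified.

ramified


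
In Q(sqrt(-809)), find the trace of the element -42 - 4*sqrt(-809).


Tr(a + b*sqrt(d)) = (a + b*sqrt(d)) + (a - b*sqrt(d)) = 2a
= 2 * (-42)
= -84

-84


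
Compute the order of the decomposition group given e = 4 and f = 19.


|D_P| = e * f
= 4 * 19
= 76

76


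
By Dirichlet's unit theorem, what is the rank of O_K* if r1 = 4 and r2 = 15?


By Dirichlet's unit theorem:
rank = r1 + r2 - 1
= 4 + 15 - 1
= 18

18


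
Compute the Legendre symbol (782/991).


p = 991 is prime, so compute (782/991) with the reciprocity algorithm (Jacobi-symbol steps: pull out 2s via (2/n), flip via reciprocity, reduce):
  pull out 2: (2/991) = +1  (since 991 mod 8 = 7)
  reciprocity: (391/991) -> -(991/391)
  reduce: (209/391)
  reciprocity: (209/391) -> +(391/209)
  reduce: (182/209)
  pull out 2: (2/209) = +1  (since 209 mod 8 = 1)
  reciprocity: (91/209) -> +(209/91)
  reduce: (27/91)
  reciprocity: (27/91) -> -(91/27)
  reduce: (10/27)
  pull out 2: (2/27) = -1  (since 27 mod 8 = 3)
  reciprocity: (5/27) -> +(27/5)
  reduce: (2/5)
  pull out 2: (2/5) = -1  (since 5 mod 8 = 5)
  (1/5) = 1
Product of signs = 1
(782/991) = 1

1


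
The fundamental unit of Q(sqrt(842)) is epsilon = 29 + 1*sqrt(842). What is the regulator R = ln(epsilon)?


epsilon = 29 + 1*sqrt(842)
= 58.0172
R = ln(58.0172)
= 4.0607

4.0607


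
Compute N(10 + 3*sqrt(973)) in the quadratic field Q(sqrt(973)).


N(a + b*sqrt(d)) = a^2 - d*b^2
= (10)^2 - (973)*(3)^2
= 100 - 8757
= -8657

-8657


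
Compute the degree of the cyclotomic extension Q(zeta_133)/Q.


The degree equals Euler's totient phi(133).
133 = 7 * 19
phi(133) = 108

108


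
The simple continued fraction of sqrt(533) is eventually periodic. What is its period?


Run the CF algorithm for sqrt(533).
a_0 = floor(sqrt(533)) = 23; set m_0=0, q_0=1.
Recurrence: m' = q*a - m,  q' = (d - m'^2)/q,  a' = floor((a_0 + m')/q').
  step 1: m=23, q=4, a=11
  step 2: m=21, q=23, a=1
  step 3: m=2, q=23, a=1
  step 4: m=21, q=4, a=11
  step 5: m=23, q=1, a=46
a_5 = 2*a_0 = 46, so the period closes here.
sqrt(533) = [23; 11, 1, 1, 11, 46]
Period length = 5

5


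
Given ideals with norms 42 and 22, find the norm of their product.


N(IJ) = N(I) * N(J)
= 42 * 22
= 924

924


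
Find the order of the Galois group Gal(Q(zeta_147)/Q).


|Gal(Q(zeta_147)/Q)| = phi(147)
= 84

84


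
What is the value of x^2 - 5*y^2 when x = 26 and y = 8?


x^2 - d*y^2
= 26^2 - 5*8^2
= 676 - 320
= 356

356


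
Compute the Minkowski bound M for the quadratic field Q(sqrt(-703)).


d = -703, d mod 4 = 1, so disc(K) = d = -703; |disc(K)| = 703
Imaginary quadratic field, so n = 2, s = r2 = 1, r1 = 0
M = (n!/n^n) * (4/pi)^s * sqrt(|disc(K)|) = (2!/2^2) * (4/pi)^1 * sqrt(703)
= 0.5 * 1.273240 * 26.514147
= 16.8794

16.8794


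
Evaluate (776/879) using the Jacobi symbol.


Compute (776/879) via quadratic reciprocity:
  pull out 2: (2/879) = +1  (since 879 mod 8 = 7)
  pull out 2: (2/879) = +1  (since 879 mod 8 = 7)
  pull out 2: (2/879) = +1  (since 879 mod 8 = 7)
  reciprocity: (97/879) -> +(879/97)
  reduce: (6/97)
  pull out 2: (2/97) = +1  (since 97 mod 8 = 1)
  reciprocity: (3/97) -> +(97/3)
  reduce: (1/3)
  (1/3) = 1
Product of signs = 1

1


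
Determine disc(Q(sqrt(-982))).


For K = Q(sqrt(d)) with d squarefree: disc(K) = d if d = 1 mod 4, and disc(K) = 4d if d = 2 or 3 mod 4.
Here d = -982, and d mod 4 = 2.
d = 2 mod 4, not 1 (O_K = Z[sqrt(d)]), so disc(K) = 4d = 4 * (-982) = -3928

-3928


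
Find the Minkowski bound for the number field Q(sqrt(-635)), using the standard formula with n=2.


d = -635, d mod 4 = 1, so disc(K) = d = -635; |disc(K)| = 635
Imaginary quadratic field, so n = 2, s = r2 = 1, r1 = 0
M = (n!/n^n) * (4/pi)^s * sqrt(|disc(K)|) = (2!/2^2) * (4/pi)^1 * sqrt(635)
= 0.5 * 1.273240 * 25.199206
= 16.0423

16.0423


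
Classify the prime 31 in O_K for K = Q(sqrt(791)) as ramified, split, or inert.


K = Q(sqrt(791)). Since d mod 4 = 3, disc(K) = 3164.
Check p | disc: 3164 mod 31 = 2.
p does not divide disc. Compute Legendre symbol (d/p):
16^((31-1)/2) mod 31 = 1
(d/p) = 1, so p splits: (p) = P*P' with e=1, f=1, g=2.
Therefore p is split.

split


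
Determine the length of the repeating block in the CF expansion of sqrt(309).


Run the CF algorithm for sqrt(309).
a_0 = floor(sqrt(309)) = 17; set m_0=0, q_0=1.
Recurrence: m' = q*a - m,  q' = (d - m'^2)/q,  a' = floor((a_0 + m')/q').
  step 1: m=17, q=20, a=1
  step 2: m=3, q=15, a=1
  step 3: m=12, q=11, a=2
  step 4: m=10, q=19, a=1
  step 5: m=9, q=12, a=2
  step 6: m=15, q=7, a=4
  step 7: m=13, q=20, a=1
  step 8: m=7, q=13, a=1
  step 9: m=6, q=21, a=1
  step 10: m=15, q=4, a=8
  step 11: m=17, q=5, a=6
  step 12: m=13, q=28, a=1
  step 13: m=15, q=3, a=10
  step 14: m=15, q=28, a=1
  step 15: m=13, q=5, a=6
  step 16: m=17, q=4, a=8
  step 17: m=15, q=21, a=1
  step 18: m=6, q=13, a=1
  step 19: m=7, q=20, a=1
  step 20: m=13, q=7, a=4
  step 21: m=15, q=12, a=2
  step 22: m=9, q=19, a=1
  step 23: m=10, q=11, a=2
  step 24: m=12, q=15, a=1
  step 25: m=3, q=20, a=1
  step 26: m=17, q=1, a=34
a_26 = 2*a_0 = 34, so the period closes here.
sqrt(309) = [17; 1, 1, 2, 1, 2, 4, 1, 1, 1, 8, 6, 1, 10, 1, 6, 8, 1, 1, 1, 4, 2, 1, 2, 1, 1, 34]
Period length = 26

26


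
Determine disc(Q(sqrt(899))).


For K = Q(sqrt(d)) with d squarefree: disc(K) = d if d = 1 mod 4, and disc(K) = 4d if d = 2 or 3 mod 4.
Here d = 899, and d mod 4 = 3.
d = 3 mod 4, not 1 (O_K = Z[sqrt(d)]), so disc(K) = 4d = 4 * (899) = 3596

3596


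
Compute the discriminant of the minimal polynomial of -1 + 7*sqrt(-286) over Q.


The element -1 + 7*sqrt(-286) has minimal polynomial:
x^2 + 2*x + 14015
Discriminant = (2)^2 - 4*(14015)
= 4 - 56060
= -56056

-56056


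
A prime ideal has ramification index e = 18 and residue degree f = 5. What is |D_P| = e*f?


|D_P| = e * f
= 18 * 5
= 90

90


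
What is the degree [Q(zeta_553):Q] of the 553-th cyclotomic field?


The degree equals Euler's totient phi(553).
553 = 7 * 79
phi(553) = 468

468


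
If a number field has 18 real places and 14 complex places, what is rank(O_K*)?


By Dirichlet's unit theorem:
rank = r1 + r2 - 1
= 18 + 14 - 1
= 31

31


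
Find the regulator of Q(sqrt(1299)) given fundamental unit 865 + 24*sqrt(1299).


epsilon = 865 + 24*sqrt(1299)
= 1729.9994
R = ln(1729.9994)
= 7.4559

7.4559


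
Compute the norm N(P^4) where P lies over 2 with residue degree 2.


N(P^a) = p^(a*f)
= 2^(4*2)
= 2^8
= 256

256


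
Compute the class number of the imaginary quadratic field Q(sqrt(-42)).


K = Q(sqrt(-42)). d mod 4 = 2, so D = disc(K) = 4d = -168
h(K) equals the number of primitive reduced positive-definite forms (a, b, c) = a*x^2 + b*x*y + c*y^2 with b^2 - 4ac = D,
where reduced means |b| <= a <= c, with b >= 0 whenever |b| = a or a = c, and primitive means gcd(a, b, c) = 1.
Reduced forces 3a^2 <= |D| = 168, so 1 <= a <= 7; b must have the parity of D, and c = (b^2 - D)/(4a) must be an integer >= a.
Enumerate a = 1..7, b in [-a, a]:
  a=1: (1, 0, 42)  [1]
  a=2: (2, 0, 21)  [1]
  a=3: (3, 0, 14)  [1]
  a=4..5: none
  a=6: (6, 0, 7)  [1]
  a=7: none
Total reduced forms: 1 + 1 + 1 + 1 = 4
h = 4

4


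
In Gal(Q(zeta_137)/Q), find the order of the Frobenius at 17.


The Frobenius at p in Gal(Q(zeta_n)/Q) = (Z/nZ)* is the class of p, so its order is ord_137(17), the smallest k >= 1 with 17^k = 1 mod 137.
n = 137 = 137, phi(137) = 136; the order divides phi(n).
Divisors of 136: 1, 2, 4, 8, 17, 34, 68, 136
Repeated squaring mod 137: 17^1 = 17, 17^2 = 15, 17^4 = 88, 17^8 = 72, 17^16 = 115, 17^32 = 73, 17^64 = 123, 17^128 = 59
Test divisors in increasing order:
  k=1: 17^1 = 17 mod 137
  k=2: 17^2 = 15 mod 137
  k=4: 17^4 = 88 mod 137
  k=8: 17^8 = 72 mod 137
  k=17: 17^17 = 115 * 17 = 37 mod 137
  k=34: 17^34 = 73 * 15 = 136 mod 137
  k=68: 17^68 = 123 * 88 = 1 mod 137  <- first divisor giving 1
Order = 68

68


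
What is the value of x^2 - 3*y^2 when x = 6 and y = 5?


x^2 - d*y^2
= 6^2 - 3*5^2
= 36 - 75
= -39

-39


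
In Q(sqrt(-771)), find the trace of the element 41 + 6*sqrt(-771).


Tr(a + b*sqrt(d)) = (a + b*sqrt(d)) + (a - b*sqrt(d)) = 2a
= 2 * (41)
= 82

82


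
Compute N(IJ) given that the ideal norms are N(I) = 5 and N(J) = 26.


N(IJ) = N(I) * N(J)
= 5 * 26
= 130

130


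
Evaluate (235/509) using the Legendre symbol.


p = 509 is prime, so compute (235/509) with the reciprocity algorithm (Jacobi-symbol steps: pull out 2s via (2/n), flip via reciprocity, reduce):
  reciprocity: (235/509) -> +(509/235)
  reduce: (39/235)
  reciprocity: (39/235) -> -(235/39)
  reduce: (1/39)
  (1/39) = 1
Product of signs = -1
(235/509) = -1

-1


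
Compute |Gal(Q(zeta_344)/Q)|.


|Gal(Q(zeta_344)/Q)| = phi(344)
= 168

168


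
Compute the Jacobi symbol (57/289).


Compute (57/289) via quadratic reciprocity:
  reciprocity: (57/289) -> +(289/57)
  reduce: (4/57)
  pull out 2: (2/57) = +1  (since 57 mod 8 = 1)
  pull out 2: (2/57) = +1  (since 57 mod 8 = 1)
  (1/57) = 1
Product of signs = 1

1


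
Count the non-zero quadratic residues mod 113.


For prime p, the number of non-zero quadratic residues is (p-1)/2.
= (113-1)/2
= 56

56


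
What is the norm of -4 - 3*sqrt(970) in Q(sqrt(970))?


N(a + b*sqrt(d)) = a^2 - d*b^2
= (-4)^2 - (970)*(-3)^2
= 16 - 8730
= -8714

-8714


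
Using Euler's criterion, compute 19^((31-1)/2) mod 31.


p = 31 is prime and the exponent is (p-1)/2 = 15, so by Euler's criterion 19^15 = (19/31) = +1 or -1 mod 31.
Compute by square-and-multiply:
  15 = 8 + 4 + 2 + 1 (binary 1111)
  Repeated squaring mod 31: 19^1 = 19, 19^2 = 20, 19^4 = 28, 19^8 = 9
  19^15 = 19^8 * 19^4 * 19^2 * 19^1 = 9 * 28 * 20 * 19 mod 31
    9 * 28 = 252 = 4 mod 31
    4 * 20 = 80 = 18 mod 31
    18 * 19 = 342 = 1 mod 31
  19^15 = 1 mod 31
Result 1: 19 is a quadratic residue mod 31.
19^15 mod 31 = 1

1


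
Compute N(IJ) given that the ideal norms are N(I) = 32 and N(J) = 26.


N(IJ) = N(I) * N(J)
= 32 * 26
= 832

832


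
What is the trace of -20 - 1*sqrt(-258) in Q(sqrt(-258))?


Tr(a + b*sqrt(d)) = (a + b*sqrt(d)) + (a - b*sqrt(d)) = 2a
= 2 * (-20)
= -40

-40


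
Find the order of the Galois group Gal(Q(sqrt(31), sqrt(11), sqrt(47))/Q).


The 3 square roots of distinct primes are multiplicatively independent over Q,
so [K:Q] = 2^3 and Gal(K/Q) is isomorphic to (Z/2Z)^3.
|Gal| = 2^3 = 8

8


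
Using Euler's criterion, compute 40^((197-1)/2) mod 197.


p = 197 is prime and the exponent is (p-1)/2 = 98, so by Euler's criterion 40^98 = (40/197) = +1 or -1 mod 197.
Compute by square-and-multiply:
  98 = 64 + 32 + 2 (binary 1100010)
  Repeated squaring mod 197: 40^1 = 40, 40^2 = 24, 40^4 = 182, 40^8 = 28, 40^16 = 193, 40^32 = 16, 40^64 = 59
  40^98 = 40^64 * 40^32 * 40^2 = 59 * 16 * 24 mod 197
    59 * 16 = 944 = 156 mod 197
    156 * 24 = 3744 = 1 mod 197
  40^98 = 1 mod 197
Result 1: 40 is a quadratic residue mod 197.
40^98 mod 197 = 1

1


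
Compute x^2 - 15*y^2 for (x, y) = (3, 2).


x^2 - d*y^2
= 3^2 - 15*2^2
= 9 - 60
= -51

-51


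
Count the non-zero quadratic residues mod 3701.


For prime p, the number of non-zero quadratic residues is (p-1)/2.
= (3701-1)/2
= 1850

1850


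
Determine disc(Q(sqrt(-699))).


For K = Q(sqrt(d)) with d squarefree: disc(K) = d if d = 1 mod 4, and disc(K) = 4d if d = 2 or 3 mod 4.
Here d = -699, and d mod 4 = 1.
d = 1 mod 4 (O_K = Z[(1+sqrt(d))/2]), so disc(K) = d = -699

-699


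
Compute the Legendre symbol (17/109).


p = 109 is prime, so compute (17/109) with the reciprocity algorithm (Jacobi-symbol steps: pull out 2s via (2/n), flip via reciprocity, reduce):
  reciprocity: (17/109) -> +(109/17)
  reduce: (7/17)
  reciprocity: (7/17) -> +(17/7)
  reduce: (3/7)
  reciprocity: (3/7) -> -(7/3)
  reduce: (1/3)
  (1/3) = 1
Product of signs = -1
(17/109) = -1

-1


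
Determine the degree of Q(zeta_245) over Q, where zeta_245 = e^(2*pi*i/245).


The degree equals Euler's totient phi(245).
245 = 5 * 7^2
phi(245) = 168

168


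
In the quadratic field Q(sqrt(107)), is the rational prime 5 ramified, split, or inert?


K = Q(sqrt(107)). Since d mod 4 = 3, disc(K) = 428.
Check p | disc: 428 mod 5 = 3.
p does not divide disc. Compute Legendre symbol (d/p):
2^((5-1)/2) mod 5 = -1
(d/p) = -1, so p is inert: (p) stays prime with e=1, f=2, g=1.
Therefore p is inert.

inert


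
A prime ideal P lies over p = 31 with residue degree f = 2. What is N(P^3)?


N(P^a) = p^(a*f)
= 31^(3*2)
= 31^6
= 887503681

887503681


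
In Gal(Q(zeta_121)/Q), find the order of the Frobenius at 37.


The Frobenius at p in Gal(Q(zeta_n)/Q) = (Z/nZ)* is the class of p, so its order is ord_121(37), the smallest k >= 1 with 37^k = 1 mod 121.
n = 121 = 11^2, phi(121) = 110; the order divides phi(n).
Divisors of 110: 1, 2, 5, 10, 11, 22, 55, 110
Repeated squaring mod 121: 37^1 = 37, 37^2 = 38, 37^4 = 113, 37^8 = 64, 37^16 = 103, 37^32 = 82, 37^64 = 69
Test divisors in increasing order:
  k=1: 37^1 = 37 mod 121
  k=2: 37^2 = 38 mod 121
  k=5: 37^5 = 113 * 37 = 67 mod 121
  k=10: 37^10 = 64 * 38 = 12 mod 121
  k=11: 37^11 = 64 * 38 * 37 = 81 mod 121
  k=22: 37^22 = 103 * 113 * 38 = 27 mod 121
  k=55: 37^55 = 82 * 103 * 113 * 38 * 37 = 1 mod 121  <- first divisor giving 1
Order = 55

55


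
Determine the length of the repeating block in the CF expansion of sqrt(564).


Run the CF algorithm for sqrt(564).
a_0 = floor(sqrt(564)) = 23; set m_0=0, q_0=1.
Recurrence: m' = q*a - m,  q' = (d - m'^2)/q,  a' = floor((a_0 + m')/q').
  step 1: m=23, q=35, a=1
  step 2: m=12, q=12, a=2
  step 3: m=12, q=35, a=1
  step 4: m=23, q=1, a=46
a_4 = 2*a_0 = 46, so the period closes here.
sqrt(564) = [23; 1, 2, 1, 46]
Period length = 4

4
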